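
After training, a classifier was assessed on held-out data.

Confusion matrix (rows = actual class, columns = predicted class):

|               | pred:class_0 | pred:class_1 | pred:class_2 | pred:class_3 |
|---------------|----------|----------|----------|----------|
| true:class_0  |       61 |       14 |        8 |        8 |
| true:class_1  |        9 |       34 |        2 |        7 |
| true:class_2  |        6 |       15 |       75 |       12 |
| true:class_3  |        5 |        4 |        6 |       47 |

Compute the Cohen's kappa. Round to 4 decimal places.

Observed agreement pₒ = trace/N = 217/313 = 0.69329
Expected agreement pₑ = Σ (rowᵢ·colᵢ)/N² = (91·81 + 52·67 + 108·91 + 62·74)/313² = 0.25795
κ = (pₒ − pₑ)/(1 − pₑ) = (0.69329 − 0.25795)/(1 − 0.25795) = 0.5867

0.5867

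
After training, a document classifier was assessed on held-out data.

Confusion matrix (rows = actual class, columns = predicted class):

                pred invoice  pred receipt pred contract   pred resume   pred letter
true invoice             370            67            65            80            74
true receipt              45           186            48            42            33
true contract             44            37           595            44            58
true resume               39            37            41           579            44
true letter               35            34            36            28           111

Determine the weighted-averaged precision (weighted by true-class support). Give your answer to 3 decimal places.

Per-class precision (TP/(TP+FP)):
  invoice: TP=370, FP=45+44+39+35=163 → 370/533 = 0.6942
  receipt: TP=186, FP=67+37+37+34=175 → 186/361 = 0.5152
  contract: TP=595, FP=65+48+41+36=190 → 595/785 = 0.7580
  resume: TP=579, FP=80+42+44+28=194 → 579/773 = 0.7490
  letter: TP=111, FP=74+33+58+44=209 → 111/320 = 0.3469
Weighted-precision = Σ (supportᵢ/N)·precisionᵢ with N=2772: (656/2772)·0.6942 + (354/2772)·0.5152 + (778/2772)·0.7580 + (740/2772)·0.7490 + (244/2772)·0.3469 = 0.673

0.673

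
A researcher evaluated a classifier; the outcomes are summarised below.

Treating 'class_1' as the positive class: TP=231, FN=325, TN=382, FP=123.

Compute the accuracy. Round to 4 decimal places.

0.5778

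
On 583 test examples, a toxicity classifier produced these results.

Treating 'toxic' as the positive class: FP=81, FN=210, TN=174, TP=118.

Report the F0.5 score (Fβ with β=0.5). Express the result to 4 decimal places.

0.5249

Fβ = (1+β²)·TP / ((1+β²)·TP + β²·FN + FP), with β²=1/4
= 1.25·118 / (1.25·118 + 0.25·210 + 81) = 0.5249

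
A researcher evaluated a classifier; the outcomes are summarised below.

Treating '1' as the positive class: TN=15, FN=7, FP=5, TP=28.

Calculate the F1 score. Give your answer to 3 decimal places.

Precision = TP/(TP+FP) = 28/33 = 0.8485
Recall = TP/(TP+FN) = 28/35 = 0.8000
F1 = 2·TP/(2·TP+FP+FN) = 56/68 = 0.824

0.824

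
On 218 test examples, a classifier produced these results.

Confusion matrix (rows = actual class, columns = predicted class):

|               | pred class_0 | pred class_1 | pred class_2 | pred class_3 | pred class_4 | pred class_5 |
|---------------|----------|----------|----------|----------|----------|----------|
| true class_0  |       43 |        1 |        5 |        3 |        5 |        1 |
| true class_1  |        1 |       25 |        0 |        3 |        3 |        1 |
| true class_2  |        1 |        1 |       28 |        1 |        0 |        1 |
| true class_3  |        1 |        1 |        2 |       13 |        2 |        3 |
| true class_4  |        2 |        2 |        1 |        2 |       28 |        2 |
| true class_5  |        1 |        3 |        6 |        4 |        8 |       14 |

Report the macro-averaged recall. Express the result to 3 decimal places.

Per-class recall (TP/(TP+FN)):
  class_0: TP=43, FN=1+5+3+5+1=15 → 43/58 = 0.7414
  class_1: TP=25, FN=1+0+3+3+1=8 → 25/33 = 0.7576
  class_2: TP=28, FN=1+1+1+0+1=4 → 28/32 = 0.8750
  class_3: TP=13, FN=1+1+2+2+3=9 → 13/22 = 0.5909
  class_4: TP=28, FN=2+2+1+2+2=9 → 28/37 = 0.7568
  class_5: TP=14, FN=1+3+6+4+8=22 → 14/36 = 0.3889
Macro-recall = mean = (0.7414 + 0.7576 + 0.8750 + 0.5909 + 0.7568 + 0.3889) / 6 = 0.685

0.685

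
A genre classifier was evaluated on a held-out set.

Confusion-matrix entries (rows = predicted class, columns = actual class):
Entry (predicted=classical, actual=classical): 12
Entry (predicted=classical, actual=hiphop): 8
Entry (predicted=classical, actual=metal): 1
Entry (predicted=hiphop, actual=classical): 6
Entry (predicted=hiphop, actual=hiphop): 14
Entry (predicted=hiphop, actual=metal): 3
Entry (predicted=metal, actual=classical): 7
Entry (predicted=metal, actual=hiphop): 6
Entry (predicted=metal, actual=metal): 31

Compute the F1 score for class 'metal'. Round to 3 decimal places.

0.785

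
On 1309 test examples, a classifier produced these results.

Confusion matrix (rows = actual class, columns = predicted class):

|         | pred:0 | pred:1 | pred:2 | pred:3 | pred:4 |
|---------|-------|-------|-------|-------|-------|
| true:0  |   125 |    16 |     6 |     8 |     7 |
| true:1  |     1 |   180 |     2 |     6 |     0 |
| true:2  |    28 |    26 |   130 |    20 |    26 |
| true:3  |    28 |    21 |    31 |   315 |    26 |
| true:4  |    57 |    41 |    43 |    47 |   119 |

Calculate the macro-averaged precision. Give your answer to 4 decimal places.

Per-class precision (TP/(TP+FP)):
  0: TP=125, FP=1+28+28+57=114 → 125/239 = 0.52301
  1: TP=180, FP=16+26+21+41=104 → 180/284 = 0.63380
  2: TP=130, FP=6+2+31+43=82 → 130/212 = 0.61321
  3: TP=315, FP=8+6+20+47=81 → 315/396 = 0.79545
  4: TP=119, FP=7+0+26+26=59 → 119/178 = 0.66854
Macro-precision = mean = (0.52301 + 0.63380 + 0.61321 + 0.79545 + 0.66854) / 5 = 0.6468

0.6468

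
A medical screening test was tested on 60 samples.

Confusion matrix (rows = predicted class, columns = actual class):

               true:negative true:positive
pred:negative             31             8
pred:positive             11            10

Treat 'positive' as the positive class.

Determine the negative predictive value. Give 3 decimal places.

0.795

NPV = TN/(TN+FN) = 31/(31+8) = 0.795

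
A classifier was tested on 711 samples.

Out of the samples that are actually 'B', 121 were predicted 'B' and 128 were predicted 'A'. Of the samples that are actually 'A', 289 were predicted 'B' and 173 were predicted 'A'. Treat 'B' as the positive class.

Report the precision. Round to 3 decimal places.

Precision = TP/(TP+FP) = 121/(121+289) = 121/410 = 0.295

0.295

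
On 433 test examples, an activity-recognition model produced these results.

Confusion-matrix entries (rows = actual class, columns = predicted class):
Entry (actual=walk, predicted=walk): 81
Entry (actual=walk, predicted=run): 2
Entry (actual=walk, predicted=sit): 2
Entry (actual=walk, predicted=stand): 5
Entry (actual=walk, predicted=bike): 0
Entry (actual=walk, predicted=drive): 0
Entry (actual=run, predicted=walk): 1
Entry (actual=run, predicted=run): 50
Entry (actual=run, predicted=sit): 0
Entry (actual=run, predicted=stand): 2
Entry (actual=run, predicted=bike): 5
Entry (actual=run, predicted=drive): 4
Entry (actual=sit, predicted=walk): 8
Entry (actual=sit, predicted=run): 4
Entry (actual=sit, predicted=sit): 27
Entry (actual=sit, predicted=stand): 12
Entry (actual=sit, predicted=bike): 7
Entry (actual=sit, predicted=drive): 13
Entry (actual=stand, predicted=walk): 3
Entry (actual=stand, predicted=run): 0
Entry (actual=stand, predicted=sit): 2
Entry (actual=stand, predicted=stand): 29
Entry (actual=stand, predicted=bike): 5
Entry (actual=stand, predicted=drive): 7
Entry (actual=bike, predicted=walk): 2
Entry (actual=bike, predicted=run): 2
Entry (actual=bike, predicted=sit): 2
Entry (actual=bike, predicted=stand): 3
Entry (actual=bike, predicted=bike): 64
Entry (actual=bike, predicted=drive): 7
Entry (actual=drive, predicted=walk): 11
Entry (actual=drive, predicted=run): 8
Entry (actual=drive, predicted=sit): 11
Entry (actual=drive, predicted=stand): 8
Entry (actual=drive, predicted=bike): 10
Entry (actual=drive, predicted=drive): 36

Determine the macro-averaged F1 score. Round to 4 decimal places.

Per-class F1 score (2·TP/(2·TP+FP+FN)):
  walk: TP=81, FP=1+8+3+2+11=25, FN=2+2+5+0+0=9 → 162/196 = 0.82653
  run: TP=50, FP=2+4+0+2+8=16, FN=1+0+2+5+4=12 → 100/128 = 0.78125
  sit: TP=27, FP=2+0+2+2+11=17, FN=8+4+12+7+13=44 → 54/115 = 0.46957
  stand: TP=29, FP=5+2+12+3+8=30, FN=3+0+2+5+7=17 → 58/105 = 0.55238
  bike: TP=64, FP=0+5+7+5+10=27, FN=2+2+2+3+7=16 → 128/171 = 0.74854
  drive: TP=36, FP=0+4+13+7+7=31, FN=11+8+11+8+10=48 → 72/151 = 0.47682
Macro-F1 score = mean = (0.82653 + 0.78125 + 0.46957 + 0.55238 + 0.74854 + 0.47682) / 6 = 0.6425

0.6425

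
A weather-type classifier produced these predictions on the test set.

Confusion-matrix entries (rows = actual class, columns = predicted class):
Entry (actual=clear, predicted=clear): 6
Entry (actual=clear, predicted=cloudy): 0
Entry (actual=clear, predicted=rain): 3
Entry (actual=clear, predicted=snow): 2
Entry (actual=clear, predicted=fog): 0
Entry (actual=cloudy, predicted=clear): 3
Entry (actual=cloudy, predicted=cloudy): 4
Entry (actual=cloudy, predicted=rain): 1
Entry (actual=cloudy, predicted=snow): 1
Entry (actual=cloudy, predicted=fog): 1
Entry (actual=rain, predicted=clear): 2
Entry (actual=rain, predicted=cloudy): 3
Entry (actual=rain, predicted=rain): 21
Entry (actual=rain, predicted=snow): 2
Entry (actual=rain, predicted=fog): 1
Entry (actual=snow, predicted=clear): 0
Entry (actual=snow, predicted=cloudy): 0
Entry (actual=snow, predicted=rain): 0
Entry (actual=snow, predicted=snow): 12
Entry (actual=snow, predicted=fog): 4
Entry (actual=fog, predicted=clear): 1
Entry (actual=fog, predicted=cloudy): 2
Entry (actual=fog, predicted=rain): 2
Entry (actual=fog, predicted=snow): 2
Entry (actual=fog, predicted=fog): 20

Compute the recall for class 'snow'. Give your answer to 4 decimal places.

0.7500

Treat 'snow' as positive and all other classes as negative.
recall = TP/(TP+FN).
snow: TP=12, FN=0+0+0+4=4 → 12/16 = 0.75000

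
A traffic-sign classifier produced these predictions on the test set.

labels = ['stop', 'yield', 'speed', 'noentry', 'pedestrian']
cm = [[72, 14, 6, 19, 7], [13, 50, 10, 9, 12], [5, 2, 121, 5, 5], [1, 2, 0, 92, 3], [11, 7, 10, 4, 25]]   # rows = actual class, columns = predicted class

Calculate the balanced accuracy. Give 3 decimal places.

0.679

Balanced accuracy = mean of per-class recall.
  stop: recall = 72/118 = 0.6102
  yield: recall = 50/94 = 0.5319
  speed: recall = 121/138 = 0.8768
  noentry: recall = 92/98 = 0.9388
  pedestrian: recall = 25/57 = 0.4386
Mean = (0.6102 + 0.5319 + 0.8768 + 0.9388 + 0.4386) / 5 = 0.679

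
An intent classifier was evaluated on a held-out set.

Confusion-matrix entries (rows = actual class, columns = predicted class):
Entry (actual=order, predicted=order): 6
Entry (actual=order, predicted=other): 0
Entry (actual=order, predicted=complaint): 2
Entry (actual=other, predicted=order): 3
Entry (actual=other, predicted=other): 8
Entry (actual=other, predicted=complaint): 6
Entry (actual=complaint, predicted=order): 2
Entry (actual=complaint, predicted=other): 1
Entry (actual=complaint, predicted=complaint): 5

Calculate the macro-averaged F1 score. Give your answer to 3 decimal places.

0.574

Per-class F1 score (2·TP/(2·TP+FP+FN)):
  order: TP=6, FP=3+2=5, FN=0+2=2 → 12/19 = 0.6316
  other: TP=8, FP=0+1=1, FN=3+6=9 → 16/26 = 0.6154
  complaint: TP=5, FP=2+6=8, FN=2+1=3 → 10/21 = 0.4762
Macro-F1 score = mean = (0.6316 + 0.6154 + 0.4762) / 3 = 0.574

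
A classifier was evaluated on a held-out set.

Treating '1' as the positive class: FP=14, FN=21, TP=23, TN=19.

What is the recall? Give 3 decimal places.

0.523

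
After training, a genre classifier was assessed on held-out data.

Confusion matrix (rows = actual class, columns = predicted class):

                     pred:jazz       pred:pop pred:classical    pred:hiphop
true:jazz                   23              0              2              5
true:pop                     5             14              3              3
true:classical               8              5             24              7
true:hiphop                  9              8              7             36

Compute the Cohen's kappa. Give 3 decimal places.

Observed agreement pₒ = trace/N = 97/159 = 0.6101
Expected agreement pₑ = Σ (rowᵢ·colᵢ)/N² = (30·45 + 25·27 + 44·36 + 60·51)/159² = 0.2638
κ = (pₒ − pₑ)/(1 − pₑ) = (0.6101 − 0.2638)/(1 − 0.2638) = 0.470

0.470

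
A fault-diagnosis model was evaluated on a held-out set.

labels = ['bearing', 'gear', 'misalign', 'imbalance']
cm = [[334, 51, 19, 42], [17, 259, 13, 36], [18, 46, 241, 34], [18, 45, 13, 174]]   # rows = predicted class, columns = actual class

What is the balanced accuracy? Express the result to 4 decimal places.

0.7400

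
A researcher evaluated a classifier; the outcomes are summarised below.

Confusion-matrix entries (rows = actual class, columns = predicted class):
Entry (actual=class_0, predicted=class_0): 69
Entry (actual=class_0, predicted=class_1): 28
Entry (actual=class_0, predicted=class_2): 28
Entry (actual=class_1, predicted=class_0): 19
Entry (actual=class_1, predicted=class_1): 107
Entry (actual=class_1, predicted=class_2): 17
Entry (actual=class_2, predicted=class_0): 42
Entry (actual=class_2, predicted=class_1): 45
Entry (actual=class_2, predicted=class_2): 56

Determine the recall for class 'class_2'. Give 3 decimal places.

Treat 'class_2' as positive and all other classes as negative.
recall = TP/(TP+FN).
class_2: TP=56, FN=42+45=87 → 56/143 = 0.3916

0.392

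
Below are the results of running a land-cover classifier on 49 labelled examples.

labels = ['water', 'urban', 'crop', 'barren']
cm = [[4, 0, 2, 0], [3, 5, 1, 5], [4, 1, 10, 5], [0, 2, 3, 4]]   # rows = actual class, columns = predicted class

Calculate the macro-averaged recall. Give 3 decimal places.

Per-class recall (TP/(TP+FN)):
  water: TP=4, FN=0+2+0=2 → 4/6 = 0.6667
  urban: TP=5, FN=3+1+5=9 → 5/14 = 0.3571
  crop: TP=10, FN=4+1+5=10 → 10/20 = 0.5000
  barren: TP=4, FN=0+2+3=5 → 4/9 = 0.4444
Macro-recall = mean = (0.6667 + 0.3571 + 0.5000 + 0.4444) / 4 = 0.492

0.492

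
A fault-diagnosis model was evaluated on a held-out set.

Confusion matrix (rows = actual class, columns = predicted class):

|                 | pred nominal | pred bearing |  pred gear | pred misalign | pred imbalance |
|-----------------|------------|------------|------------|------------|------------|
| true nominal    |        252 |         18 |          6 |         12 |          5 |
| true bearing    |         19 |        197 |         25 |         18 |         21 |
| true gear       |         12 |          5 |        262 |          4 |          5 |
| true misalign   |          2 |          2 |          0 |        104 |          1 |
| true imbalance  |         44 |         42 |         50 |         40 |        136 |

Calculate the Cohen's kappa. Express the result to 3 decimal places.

0.674

Observed agreement pₒ = trace/N = 951/1282 = 0.7418
Expected agreement pₑ = Σ (rowᵢ·colᵢ)/N² = (293·329 + 280·264 + 288·343 + 109·178 + 312·168)/1282² = 0.2074
κ = (pₒ − pₑ)/(1 − pₑ) = (0.7418 − 0.2074)/(1 − 0.2074) = 0.674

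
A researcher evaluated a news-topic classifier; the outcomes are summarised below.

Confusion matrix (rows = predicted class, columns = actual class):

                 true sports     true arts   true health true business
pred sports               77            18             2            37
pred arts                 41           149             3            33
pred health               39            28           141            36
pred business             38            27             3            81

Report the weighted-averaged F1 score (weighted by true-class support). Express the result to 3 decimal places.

Per-class F1 score (2·TP/(2·TP+FP+FN)):
  sports: TP=77, FP=18+2+37=57, FN=41+39+38=118 → 154/329 = 0.4681
  arts: TP=149, FP=41+3+33=77, FN=18+28+27=73 → 298/448 = 0.6652
  health: TP=141, FP=39+28+36=103, FN=2+3+3=8 → 282/393 = 0.7176
  business: TP=81, FP=38+27+3=68, FN=37+33+36=106 → 162/336 = 0.4821
Weighted-F1 score = Σ (supportᵢ/N)·F1 scoreᵢ with N=753: (195/753)·0.4681 + (222/753)·0.6652 + (149/753)·0.7176 + (187/753)·0.4821 = 0.579

0.579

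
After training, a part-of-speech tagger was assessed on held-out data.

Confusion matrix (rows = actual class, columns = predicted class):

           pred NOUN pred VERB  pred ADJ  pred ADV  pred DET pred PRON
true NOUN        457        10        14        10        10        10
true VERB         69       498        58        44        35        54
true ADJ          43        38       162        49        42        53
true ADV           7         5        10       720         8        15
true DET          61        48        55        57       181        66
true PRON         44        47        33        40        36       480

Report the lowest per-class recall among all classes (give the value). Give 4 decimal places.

Per-class recall (TP/(TP+FN)):
  NOUN: TP=457, FN=10+14+10+10+10=54 → 457/511 = 0.89432
  VERB: TP=498, FN=69+58+44+35+54=260 → 498/758 = 0.65699
  ADJ: TP=162, FN=43+38+49+42+53=225 → 162/387 = 0.41860
  ADV: TP=720, FN=7+5+10+8+15=45 → 720/765 = 0.94118
  DET: TP=181, FN=61+48+55+57+66=287 → 181/468 = 0.38675
  PRON: TP=480, FN=44+47+33+40+36=200 → 480/680 = 0.70588
Lowest is class 'DET' with recall = 0.3868.

0.3868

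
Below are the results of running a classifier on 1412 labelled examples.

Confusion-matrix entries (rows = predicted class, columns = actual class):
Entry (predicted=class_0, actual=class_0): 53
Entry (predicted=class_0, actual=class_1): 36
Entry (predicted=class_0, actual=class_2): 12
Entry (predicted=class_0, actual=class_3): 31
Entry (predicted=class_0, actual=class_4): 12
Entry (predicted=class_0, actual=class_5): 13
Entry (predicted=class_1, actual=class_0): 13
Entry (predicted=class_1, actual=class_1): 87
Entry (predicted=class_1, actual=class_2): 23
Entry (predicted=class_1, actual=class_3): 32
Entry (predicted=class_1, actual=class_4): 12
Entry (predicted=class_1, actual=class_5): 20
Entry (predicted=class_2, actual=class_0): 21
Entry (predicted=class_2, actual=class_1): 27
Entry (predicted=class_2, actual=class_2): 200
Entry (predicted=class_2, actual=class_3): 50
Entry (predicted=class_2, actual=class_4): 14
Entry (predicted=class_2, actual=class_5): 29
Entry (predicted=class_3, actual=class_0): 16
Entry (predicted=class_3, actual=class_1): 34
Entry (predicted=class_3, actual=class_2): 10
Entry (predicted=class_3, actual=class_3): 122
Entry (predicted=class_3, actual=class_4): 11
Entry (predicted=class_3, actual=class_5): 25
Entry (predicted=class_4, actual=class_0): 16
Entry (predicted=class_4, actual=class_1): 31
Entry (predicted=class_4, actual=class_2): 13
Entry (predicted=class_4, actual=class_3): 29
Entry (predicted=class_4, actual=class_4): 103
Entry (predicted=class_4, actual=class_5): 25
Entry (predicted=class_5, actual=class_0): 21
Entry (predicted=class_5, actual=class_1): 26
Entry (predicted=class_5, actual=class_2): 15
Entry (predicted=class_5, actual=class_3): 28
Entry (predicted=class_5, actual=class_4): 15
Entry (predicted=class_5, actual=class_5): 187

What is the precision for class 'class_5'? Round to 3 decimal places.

0.640

Take TP from the diagonal, FP from the rest of the 'class_5' prediction marginal, FN from the rest of the 'class_5' actual marginal.
precision = TP/(TP+FP).
class_5: TP=187, FP=21+26+15+28+15=105 → 187/292 = 0.6404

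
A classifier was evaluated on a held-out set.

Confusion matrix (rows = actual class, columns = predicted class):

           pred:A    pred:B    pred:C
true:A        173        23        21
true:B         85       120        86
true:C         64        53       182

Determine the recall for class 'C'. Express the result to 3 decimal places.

0.609

Take TP from the diagonal, FP from the rest of the 'C' prediction marginal, FN from the rest of the 'C' actual marginal.
recall = TP/(TP+FN).
C: TP=182, FN=64+53=117 → 182/299 = 0.6087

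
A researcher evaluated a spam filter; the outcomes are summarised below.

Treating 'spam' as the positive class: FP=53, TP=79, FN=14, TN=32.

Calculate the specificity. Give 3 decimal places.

0.376

Specificity = TN/(TN+FP) = 32/(32+53) = 0.376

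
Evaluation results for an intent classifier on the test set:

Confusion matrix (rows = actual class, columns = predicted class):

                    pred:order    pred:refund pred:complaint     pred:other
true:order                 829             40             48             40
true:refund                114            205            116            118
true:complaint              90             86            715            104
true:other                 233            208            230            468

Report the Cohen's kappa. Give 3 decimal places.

0.471

Observed agreement pₒ = trace/N = 2217/3644 = 0.6084
Expected agreement pₑ = Σ (rowᵢ·colᵢ)/N² = (957·1266 + 553·539 + 995·1109 + 1139·730)/3644² = 0.2594
κ = (pₒ − pₑ)/(1 − pₑ) = (0.6084 − 0.2594)/(1 − 0.2594) = 0.471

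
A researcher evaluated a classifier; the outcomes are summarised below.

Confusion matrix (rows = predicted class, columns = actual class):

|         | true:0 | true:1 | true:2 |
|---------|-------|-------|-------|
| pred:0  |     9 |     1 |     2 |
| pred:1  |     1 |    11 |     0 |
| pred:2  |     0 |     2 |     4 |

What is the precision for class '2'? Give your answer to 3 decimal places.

Treat '2' as positive and all other classes as negative.
precision = TP/(TP+FP).
2: TP=4, FP=0+2=2 → 4/6 = 0.6667

0.667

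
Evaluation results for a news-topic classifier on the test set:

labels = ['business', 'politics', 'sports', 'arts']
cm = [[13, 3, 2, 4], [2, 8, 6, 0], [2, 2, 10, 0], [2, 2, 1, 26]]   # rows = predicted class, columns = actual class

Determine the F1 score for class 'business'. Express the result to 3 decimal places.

Take TP from the diagonal, FP from the rest of the 'business' prediction marginal, FN from the rest of the 'business' actual marginal.
F1 score = 2·TP/(2·TP+FP+FN).
business: TP=13, FP=3+2+4=9, FN=2+2+2=6 → 26/41 = 0.6341

0.634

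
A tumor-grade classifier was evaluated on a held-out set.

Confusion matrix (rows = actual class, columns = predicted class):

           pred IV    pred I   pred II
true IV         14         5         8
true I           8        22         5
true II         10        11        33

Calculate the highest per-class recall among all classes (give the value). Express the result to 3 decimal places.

Per-class recall (TP/(TP+FN)):
  IV: TP=14, FN=5+8=13 → 14/27 = 0.5185
  I: TP=22, FN=8+5=13 → 22/35 = 0.6286
  II: TP=33, FN=10+11=21 → 33/54 = 0.6111
Highest is class 'I' with recall = 0.629.

0.629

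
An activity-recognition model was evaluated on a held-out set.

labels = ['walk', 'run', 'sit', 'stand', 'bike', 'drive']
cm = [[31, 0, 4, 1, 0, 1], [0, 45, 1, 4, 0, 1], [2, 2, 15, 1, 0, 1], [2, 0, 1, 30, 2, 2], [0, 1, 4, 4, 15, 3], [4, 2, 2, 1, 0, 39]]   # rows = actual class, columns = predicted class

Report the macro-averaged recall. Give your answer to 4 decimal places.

0.7689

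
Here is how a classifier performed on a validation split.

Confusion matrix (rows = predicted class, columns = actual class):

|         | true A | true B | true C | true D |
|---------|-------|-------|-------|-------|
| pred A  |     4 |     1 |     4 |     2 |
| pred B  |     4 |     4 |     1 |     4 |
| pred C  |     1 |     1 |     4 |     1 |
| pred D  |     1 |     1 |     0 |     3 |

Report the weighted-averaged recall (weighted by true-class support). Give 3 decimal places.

0.417

Per-class recall (TP/(TP+FN)):
  A: TP=4, FN=4+1+1=6 → 4/10 = 0.4000
  B: TP=4, FN=1+1+1=3 → 4/7 = 0.5714
  C: TP=4, FN=4+1+0=5 → 4/9 = 0.4444
  D: TP=3, FN=2+4+1=7 → 3/10 = 0.3000
Weighted-recall = Σ (supportᵢ/N)·recallᵢ with N=36: (10/36)·0.4000 + (7/36)·0.5714 + (9/36)·0.4444 + (10/36)·0.3000 = 0.417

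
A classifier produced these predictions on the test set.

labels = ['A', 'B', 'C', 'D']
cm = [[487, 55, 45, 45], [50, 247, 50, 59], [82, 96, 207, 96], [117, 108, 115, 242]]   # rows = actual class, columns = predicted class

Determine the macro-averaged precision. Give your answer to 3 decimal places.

0.548

Per-class precision (TP/(TP+FP)):
  A: TP=487, FP=50+82+117=249 → 487/736 = 0.6617
  B: TP=247, FP=55+96+108=259 → 247/506 = 0.4881
  C: TP=207, FP=45+50+115=210 → 207/417 = 0.4964
  D: TP=242, FP=45+59+96=200 → 242/442 = 0.5475
Macro-precision = mean = (0.6617 + 0.4881 + 0.4964 + 0.5475) / 4 = 0.548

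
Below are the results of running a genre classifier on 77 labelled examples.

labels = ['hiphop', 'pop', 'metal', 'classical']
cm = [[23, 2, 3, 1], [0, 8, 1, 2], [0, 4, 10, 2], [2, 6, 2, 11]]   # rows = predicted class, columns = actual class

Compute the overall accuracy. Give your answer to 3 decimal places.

Accuracy = trace / total = (23+8+10+11=52) / 77 = 52/77 = 0.675

0.675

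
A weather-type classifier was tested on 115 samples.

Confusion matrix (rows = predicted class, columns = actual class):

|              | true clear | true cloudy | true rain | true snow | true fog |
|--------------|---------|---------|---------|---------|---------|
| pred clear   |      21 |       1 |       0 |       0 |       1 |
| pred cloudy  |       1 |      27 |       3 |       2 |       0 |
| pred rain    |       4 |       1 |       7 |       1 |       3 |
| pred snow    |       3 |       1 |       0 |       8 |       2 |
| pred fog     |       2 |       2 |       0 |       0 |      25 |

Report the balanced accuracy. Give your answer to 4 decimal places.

0.7510

Balanced accuracy = mean of per-class recall.
  clear: recall = 21/31 = 0.67742
  cloudy: recall = 27/32 = 0.84375
  rain: recall = 7/10 = 0.70000
  snow: recall = 8/11 = 0.72727
  fog: recall = 25/31 = 0.80645
Mean = (0.67742 + 0.84375 + 0.70000 + 0.72727 + 0.80645) / 5 = 0.7510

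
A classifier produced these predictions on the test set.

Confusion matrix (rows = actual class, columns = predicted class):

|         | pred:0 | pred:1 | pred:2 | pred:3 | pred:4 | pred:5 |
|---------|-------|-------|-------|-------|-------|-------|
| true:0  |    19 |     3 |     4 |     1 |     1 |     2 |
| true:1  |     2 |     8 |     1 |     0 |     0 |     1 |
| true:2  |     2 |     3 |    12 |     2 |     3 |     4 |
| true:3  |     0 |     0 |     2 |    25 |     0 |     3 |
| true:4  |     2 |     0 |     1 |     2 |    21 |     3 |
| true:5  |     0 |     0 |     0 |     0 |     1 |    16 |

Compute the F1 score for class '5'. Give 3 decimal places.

0.696

F1 score = 2·TP/(2·TP+FP+FN).
5: TP=16, FP=2+1+4+3+3=13, FN=0+0+0+0+1=1 → 32/46 = 0.6957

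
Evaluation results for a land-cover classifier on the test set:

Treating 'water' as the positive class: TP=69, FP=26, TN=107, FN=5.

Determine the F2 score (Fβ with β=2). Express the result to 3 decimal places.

0.882

Fβ = (1+β²)·TP / ((1+β²)·TP + β²·FN + FP), with β²=4
= 5·69 / (5·69 + 4·5 + 26) = 0.882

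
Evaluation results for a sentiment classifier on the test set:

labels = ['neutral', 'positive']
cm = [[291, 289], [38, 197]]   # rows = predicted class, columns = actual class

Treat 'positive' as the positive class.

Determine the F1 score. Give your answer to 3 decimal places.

Precision = TP/(TP+FP) = 197/235 = 0.8383
Recall = TP/(TP+FN) = 197/486 = 0.4053
F1 = 2·TP/(2·TP+FP+FN) = 394/721 = 0.546

0.546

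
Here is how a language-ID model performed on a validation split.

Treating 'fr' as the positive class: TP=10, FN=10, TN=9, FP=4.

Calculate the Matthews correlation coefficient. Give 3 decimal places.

MCC = (TP·TN − FP·FN) / √((TP+FP)(TP+FN)(TN+FP)(TN+FN))
Numerator = 10·9 − 4·10 = 50
Denominator = √(14·20·13·19) = √69160 = 262.9829
MCC = 50 / 262.9829 = 0.190

0.190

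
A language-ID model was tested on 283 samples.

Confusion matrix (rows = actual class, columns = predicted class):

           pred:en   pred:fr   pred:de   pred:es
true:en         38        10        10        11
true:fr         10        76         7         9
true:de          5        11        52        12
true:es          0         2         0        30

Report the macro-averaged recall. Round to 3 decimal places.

0.721

Per-class recall (TP/(TP+FN)):
  en: TP=38, FN=10+10+11=31 → 38/69 = 0.5507
  fr: TP=76, FN=10+7+9=26 → 76/102 = 0.7451
  de: TP=52, FN=5+11+12=28 → 52/80 = 0.6500
  es: TP=30, FN=0+2+0=2 → 30/32 = 0.9375
Macro-recall = mean = (0.5507 + 0.7451 + 0.6500 + 0.9375) / 4 = 0.721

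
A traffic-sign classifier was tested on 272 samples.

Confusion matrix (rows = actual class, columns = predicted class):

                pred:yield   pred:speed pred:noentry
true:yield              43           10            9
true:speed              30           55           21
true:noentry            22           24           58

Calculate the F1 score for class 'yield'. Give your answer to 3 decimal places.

Treat 'yield' as positive and all other classes as negative.
F1 score = 2·TP/(2·TP+FP+FN).
yield: TP=43, FP=30+22=52, FN=10+9=19 → 86/157 = 0.5478

0.548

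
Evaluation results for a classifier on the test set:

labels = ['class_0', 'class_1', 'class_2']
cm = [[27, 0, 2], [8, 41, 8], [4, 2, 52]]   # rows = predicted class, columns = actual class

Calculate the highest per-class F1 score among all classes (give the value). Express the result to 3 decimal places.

Per-class F1 score (2·TP/(2·TP+FP+FN)):
  class_0: TP=27, FP=0+2=2, FN=8+4=12 → 54/68 = 0.7941
  class_1: TP=41, FP=8+8=16, FN=0+2=2 → 82/100 = 0.8200
  class_2: TP=52, FP=4+2=6, FN=2+8=10 → 104/120 = 0.8667
Highest is class 'class_2' with F1 score = 0.867.

0.867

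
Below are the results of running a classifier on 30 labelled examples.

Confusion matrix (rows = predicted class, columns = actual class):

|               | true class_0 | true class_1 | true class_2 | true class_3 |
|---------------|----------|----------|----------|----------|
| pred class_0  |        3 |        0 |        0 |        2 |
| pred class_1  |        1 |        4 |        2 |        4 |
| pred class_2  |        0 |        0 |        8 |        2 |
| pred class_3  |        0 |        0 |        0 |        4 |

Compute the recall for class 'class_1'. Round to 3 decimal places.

Treat 'class_1' as positive and all other classes as negative.
recall = TP/(TP+FN).
class_1: TP=4, FN=0+0+0=0 → 4/4 = 1.0000

1.000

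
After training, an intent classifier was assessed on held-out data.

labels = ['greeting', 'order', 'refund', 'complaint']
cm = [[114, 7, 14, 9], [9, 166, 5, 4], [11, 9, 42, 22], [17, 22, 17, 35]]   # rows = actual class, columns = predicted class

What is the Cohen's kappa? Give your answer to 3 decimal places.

0.594

Observed agreement pₒ = trace/N = 357/503 = 0.7097
Expected agreement pₑ = Σ (rowᵢ·colᵢ)/N² = (144·151 + 184·204 + 84·78 + 91·70)/503² = 0.2854
κ = (pₒ − pₑ)/(1 − pₑ) = (0.7097 − 0.2854)/(1 − 0.2854) = 0.594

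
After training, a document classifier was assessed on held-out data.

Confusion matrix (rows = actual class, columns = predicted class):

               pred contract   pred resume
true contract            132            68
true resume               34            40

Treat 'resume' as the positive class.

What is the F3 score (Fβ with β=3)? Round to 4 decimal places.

Fβ = (1+β²)·TP / ((1+β²)·TP + β²·FN + FP), with β²=9
= 10·40 / (10·40 + 9·34 + 68) = 0.5168

0.5168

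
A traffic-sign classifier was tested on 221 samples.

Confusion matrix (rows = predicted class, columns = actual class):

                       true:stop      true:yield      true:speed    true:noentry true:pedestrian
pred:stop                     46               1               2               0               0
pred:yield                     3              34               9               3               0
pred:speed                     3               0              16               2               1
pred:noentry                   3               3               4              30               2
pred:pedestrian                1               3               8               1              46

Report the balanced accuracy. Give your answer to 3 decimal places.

0.767

Balanced accuracy = mean of per-class recall.
  stop: recall = 46/56 = 0.8214
  yield: recall = 34/41 = 0.8293
  speed: recall = 16/39 = 0.4103
  noentry: recall = 30/36 = 0.8333
  pedestrian: recall = 46/49 = 0.9388
Mean = (0.8214 + 0.8293 + 0.4103 + 0.8333 + 0.9388) / 5 = 0.767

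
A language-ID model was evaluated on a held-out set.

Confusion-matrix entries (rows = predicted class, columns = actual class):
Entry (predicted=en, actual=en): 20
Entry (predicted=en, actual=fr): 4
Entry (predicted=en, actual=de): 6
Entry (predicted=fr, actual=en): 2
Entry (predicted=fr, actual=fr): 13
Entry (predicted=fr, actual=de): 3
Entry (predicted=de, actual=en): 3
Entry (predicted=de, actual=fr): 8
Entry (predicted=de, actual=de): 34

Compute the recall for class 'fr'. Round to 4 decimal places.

0.5200

One-vs-rest for 'fr': TP = diagonal; FP = other classes predicted 'fr'; FN = 'fr' predicted as other.
recall = TP/(TP+FN).
fr: TP=13, FN=4+8=12 → 13/25 = 0.52000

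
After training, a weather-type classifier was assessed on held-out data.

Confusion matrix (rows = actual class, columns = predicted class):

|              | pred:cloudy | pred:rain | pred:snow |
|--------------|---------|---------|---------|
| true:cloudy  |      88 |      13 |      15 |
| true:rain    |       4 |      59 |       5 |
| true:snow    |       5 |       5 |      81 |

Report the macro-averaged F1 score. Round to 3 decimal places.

Per-class F1 score (2·TP/(2·TP+FP+FN)):
  cloudy: TP=88, FP=4+5=9, FN=13+15=28 → 176/213 = 0.8263
  rain: TP=59, FP=13+5=18, FN=4+5=9 → 118/145 = 0.8138
  snow: TP=81, FP=15+5=20, FN=5+5=10 → 162/192 = 0.8438
Macro-F1 score = mean = (0.8263 + 0.8138 + 0.8438) / 3 = 0.828

0.828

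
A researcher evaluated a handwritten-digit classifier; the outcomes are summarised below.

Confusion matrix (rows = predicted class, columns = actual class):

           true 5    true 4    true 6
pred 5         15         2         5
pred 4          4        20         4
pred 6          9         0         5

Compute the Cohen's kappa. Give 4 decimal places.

0.4243

Observed agreement pₒ = trace/N = 40/64 = 0.62500
Expected agreement pₑ = Σ (rowᵢ·colᵢ)/N² = (28·22 + 22·28 + 14·14)/64² = 0.34863
κ = (pₒ − pₑ)/(1 − pₑ) = (0.62500 − 0.34863)/(1 − 0.34863) = 0.4243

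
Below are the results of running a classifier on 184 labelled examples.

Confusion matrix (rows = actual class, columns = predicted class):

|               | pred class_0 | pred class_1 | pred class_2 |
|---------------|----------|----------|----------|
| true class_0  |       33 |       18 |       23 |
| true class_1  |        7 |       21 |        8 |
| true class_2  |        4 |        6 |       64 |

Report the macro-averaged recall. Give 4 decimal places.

Per-class recall (TP/(TP+FN)):
  class_0: TP=33, FN=18+23=41 → 33/74 = 0.44595
  class_1: TP=21, FN=7+8=15 → 21/36 = 0.58333
  class_2: TP=64, FN=4+6=10 → 64/74 = 0.86486
Macro-recall = mean = (0.44595 + 0.58333 + 0.86486) / 3 = 0.6314

0.6314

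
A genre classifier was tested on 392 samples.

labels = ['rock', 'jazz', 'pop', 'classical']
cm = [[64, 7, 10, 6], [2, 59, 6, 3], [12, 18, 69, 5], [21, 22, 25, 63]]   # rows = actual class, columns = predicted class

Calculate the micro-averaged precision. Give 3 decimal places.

0.651

Micro-averaging pools counts across classes: ΣTP=255, ΣFP=137, ΣFN=137.
Micro-precision = TP/(TP+FP) on pooled counts = 0.651 (equals overall accuracy in single-label multiclass).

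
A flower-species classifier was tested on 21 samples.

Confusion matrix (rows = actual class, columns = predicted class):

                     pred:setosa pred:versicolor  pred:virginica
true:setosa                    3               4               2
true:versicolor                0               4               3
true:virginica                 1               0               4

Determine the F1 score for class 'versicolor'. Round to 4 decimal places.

0.5333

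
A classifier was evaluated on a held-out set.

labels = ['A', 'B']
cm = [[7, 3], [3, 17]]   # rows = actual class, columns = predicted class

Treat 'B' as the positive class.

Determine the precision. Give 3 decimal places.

0.850

Precision = TP/(TP+FP) = 17/(17+3) = 17/20 = 0.850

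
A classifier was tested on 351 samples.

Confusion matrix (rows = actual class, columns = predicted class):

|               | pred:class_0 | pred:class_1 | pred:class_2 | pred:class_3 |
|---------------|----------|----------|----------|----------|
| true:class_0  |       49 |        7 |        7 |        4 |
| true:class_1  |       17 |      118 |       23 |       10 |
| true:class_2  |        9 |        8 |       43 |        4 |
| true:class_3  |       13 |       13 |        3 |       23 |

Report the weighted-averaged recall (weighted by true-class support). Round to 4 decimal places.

0.6638

Per-class recall (TP/(TP+FN)):
  class_0: TP=49, FN=7+7+4=18 → 49/67 = 0.73134
  class_1: TP=118, FN=17+23+10=50 → 118/168 = 0.70238
  class_2: TP=43, FN=9+8+4=21 → 43/64 = 0.67188
  class_3: TP=23, FN=13+13+3=29 → 23/52 = 0.44231
Weighted-recall = Σ (supportᵢ/N)·recallᵢ with N=351: (67/351)·0.73134 + (168/351)·0.70238 + (64/351)·0.67188 + (52/351)·0.44231 = 0.6638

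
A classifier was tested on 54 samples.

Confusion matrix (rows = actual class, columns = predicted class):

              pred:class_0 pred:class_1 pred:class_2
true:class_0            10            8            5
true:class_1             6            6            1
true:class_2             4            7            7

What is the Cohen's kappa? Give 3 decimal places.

0.141

Observed agreement pₒ = trace/N = 23/54 = 0.4259
Expected agreement pₑ = Σ (rowᵢ·colᵢ)/N² = (23·20 + 13·21 + 18·13)/54² = 0.3316
κ = (pₒ − pₑ)/(1 − pₑ) = (0.4259 − 0.3316)/(1 − 0.3316) = 0.141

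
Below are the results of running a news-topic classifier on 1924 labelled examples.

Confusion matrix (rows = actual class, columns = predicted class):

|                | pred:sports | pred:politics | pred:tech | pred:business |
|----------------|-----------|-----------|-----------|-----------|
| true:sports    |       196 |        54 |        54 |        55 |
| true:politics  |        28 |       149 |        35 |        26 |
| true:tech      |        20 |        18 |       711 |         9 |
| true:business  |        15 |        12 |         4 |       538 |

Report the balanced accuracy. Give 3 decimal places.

Balanced accuracy = mean of per-class recall.
  sports: recall = 196/359 = 0.5460
  politics: recall = 149/238 = 0.6261
  tech: recall = 711/758 = 0.9380
  business: recall = 538/569 = 0.9455
Mean = (0.5460 + 0.6261 + 0.9380 + 0.9455) / 4 = 0.764

0.764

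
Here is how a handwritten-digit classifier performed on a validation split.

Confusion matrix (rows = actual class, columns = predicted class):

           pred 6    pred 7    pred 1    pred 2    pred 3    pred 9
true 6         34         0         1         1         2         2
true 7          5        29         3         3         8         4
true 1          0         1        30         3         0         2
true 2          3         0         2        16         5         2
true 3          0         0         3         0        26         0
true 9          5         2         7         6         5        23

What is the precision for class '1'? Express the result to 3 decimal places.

Treat '1' as positive and all other classes as negative.
precision = TP/(TP+FP).
1: TP=30, FP=1+3+2+3+7=16 → 30/46 = 0.6522

0.652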